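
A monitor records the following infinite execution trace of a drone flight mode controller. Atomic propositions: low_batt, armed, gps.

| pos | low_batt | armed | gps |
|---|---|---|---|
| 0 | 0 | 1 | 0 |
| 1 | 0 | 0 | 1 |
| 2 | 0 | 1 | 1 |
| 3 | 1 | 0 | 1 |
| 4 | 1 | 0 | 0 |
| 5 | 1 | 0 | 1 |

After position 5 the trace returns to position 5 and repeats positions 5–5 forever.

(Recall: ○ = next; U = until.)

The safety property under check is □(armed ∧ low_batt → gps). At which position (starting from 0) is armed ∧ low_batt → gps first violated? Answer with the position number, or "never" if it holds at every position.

armed ∧ low_batt → gps holds at every position 0..5, and those are all the positions the trace ever visits, so the invariant □(armed ∧ low_batt → gps) is never violated.

never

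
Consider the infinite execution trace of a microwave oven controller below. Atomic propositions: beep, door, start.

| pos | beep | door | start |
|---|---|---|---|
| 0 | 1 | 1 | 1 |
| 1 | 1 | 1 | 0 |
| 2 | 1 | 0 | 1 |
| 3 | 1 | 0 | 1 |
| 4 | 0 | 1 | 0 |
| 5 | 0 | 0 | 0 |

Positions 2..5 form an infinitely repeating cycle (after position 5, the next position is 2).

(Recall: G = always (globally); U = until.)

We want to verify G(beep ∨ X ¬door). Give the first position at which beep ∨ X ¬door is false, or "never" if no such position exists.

never

beep ∨ X ¬door holds at every position 0..5, and those are all the positions the trace ever visits, so the invariant G(beep ∨ X ¬door) is never violated.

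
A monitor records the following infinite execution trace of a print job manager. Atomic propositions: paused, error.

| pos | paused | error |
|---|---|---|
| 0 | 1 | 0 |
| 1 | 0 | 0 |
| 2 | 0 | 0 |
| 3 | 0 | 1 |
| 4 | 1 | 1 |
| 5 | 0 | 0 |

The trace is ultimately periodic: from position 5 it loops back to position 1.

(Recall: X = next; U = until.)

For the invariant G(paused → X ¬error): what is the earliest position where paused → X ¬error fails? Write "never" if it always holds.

paused → X ¬error holds at every position 0..5, and those are all the positions the trace ever visits, so the invariant G(paused → X ¬error) is never violated.

never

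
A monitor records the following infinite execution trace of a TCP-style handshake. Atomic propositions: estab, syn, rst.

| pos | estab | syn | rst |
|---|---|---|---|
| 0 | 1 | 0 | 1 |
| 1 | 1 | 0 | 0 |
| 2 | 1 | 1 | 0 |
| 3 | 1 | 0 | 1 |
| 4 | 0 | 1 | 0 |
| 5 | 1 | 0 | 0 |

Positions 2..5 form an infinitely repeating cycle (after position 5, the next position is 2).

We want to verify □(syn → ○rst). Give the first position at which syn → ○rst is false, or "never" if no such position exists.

4

Check syn → ○rst at each position in order: 0 ✓, 1 ✓, 2 ✓, 3 ✓.
At position 4 the labels are {syn} and the next position 5 has {estab}, so syn → ○rst is false there. This is the first violation.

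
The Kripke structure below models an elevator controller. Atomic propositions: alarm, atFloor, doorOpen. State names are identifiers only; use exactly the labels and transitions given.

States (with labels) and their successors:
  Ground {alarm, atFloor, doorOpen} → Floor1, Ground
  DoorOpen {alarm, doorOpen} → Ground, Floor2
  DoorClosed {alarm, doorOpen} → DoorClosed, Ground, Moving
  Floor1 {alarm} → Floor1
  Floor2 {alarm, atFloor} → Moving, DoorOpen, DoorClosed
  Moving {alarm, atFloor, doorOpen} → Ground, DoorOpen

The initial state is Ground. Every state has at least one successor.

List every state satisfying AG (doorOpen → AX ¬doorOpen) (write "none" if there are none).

{Floor1}

States satisfying doorOpen → AX ¬doorOpen: {Floor1, Floor2}.
States satisfying AG (doorOpen → AX ¬doorOpen): {Floor1}.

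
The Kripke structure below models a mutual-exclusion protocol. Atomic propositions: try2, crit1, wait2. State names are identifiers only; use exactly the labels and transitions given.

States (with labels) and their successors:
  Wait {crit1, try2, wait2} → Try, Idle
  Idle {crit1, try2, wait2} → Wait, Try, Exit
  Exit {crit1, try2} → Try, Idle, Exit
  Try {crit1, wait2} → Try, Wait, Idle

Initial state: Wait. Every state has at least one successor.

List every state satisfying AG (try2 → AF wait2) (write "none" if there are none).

none

States satisfying try2 → AF wait2: {Wait, Idle, Try}.
States satisfying AG (try2 → AF wait2): ∅.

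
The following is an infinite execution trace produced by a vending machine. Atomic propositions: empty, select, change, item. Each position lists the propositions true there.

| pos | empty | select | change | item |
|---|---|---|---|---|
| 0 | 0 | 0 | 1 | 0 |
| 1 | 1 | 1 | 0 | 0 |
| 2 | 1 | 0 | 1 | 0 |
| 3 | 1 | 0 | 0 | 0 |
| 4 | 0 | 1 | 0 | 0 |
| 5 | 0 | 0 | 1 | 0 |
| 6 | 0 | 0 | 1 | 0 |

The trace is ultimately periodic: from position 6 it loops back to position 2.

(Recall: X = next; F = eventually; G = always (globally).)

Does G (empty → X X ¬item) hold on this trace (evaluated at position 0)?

Yes

empty → X X ¬item holds at every position 0..6, and those are all positions ever visited, so G (empty → X X ¬item) holds.
Positions where empty holds: 1, 2, 3.
Check X X ¬item at each: 1→ok, 2→ok, 3→ok.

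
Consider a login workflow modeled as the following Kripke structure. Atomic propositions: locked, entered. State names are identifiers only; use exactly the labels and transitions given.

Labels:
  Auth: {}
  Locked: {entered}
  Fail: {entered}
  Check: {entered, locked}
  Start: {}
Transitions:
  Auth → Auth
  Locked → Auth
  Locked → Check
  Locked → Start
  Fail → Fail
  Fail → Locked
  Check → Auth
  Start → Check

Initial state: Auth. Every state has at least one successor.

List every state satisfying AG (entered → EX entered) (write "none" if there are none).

States satisfying entered → EX entered: {Auth, Locked, Fail, Start}.
States satisfying AG (entered → EX entered): {Auth}.

{Auth}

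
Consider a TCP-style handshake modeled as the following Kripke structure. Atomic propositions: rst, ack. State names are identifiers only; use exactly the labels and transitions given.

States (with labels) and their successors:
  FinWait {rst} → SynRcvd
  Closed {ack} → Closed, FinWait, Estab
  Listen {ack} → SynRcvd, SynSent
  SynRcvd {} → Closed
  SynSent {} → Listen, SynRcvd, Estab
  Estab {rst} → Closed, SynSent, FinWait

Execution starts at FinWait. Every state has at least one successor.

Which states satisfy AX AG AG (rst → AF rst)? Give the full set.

States satisfying AG AG (rst → AF rst): {FinWait, Closed, Listen, SynRcvd, SynSent, Estab}.
States satisfying AX AG AG (rst → AF rst): {FinWait, Closed, Listen, SynRcvd, SynSent, Estab}.

{FinWait, Closed, Listen, SynRcvd, SynSent, Estab}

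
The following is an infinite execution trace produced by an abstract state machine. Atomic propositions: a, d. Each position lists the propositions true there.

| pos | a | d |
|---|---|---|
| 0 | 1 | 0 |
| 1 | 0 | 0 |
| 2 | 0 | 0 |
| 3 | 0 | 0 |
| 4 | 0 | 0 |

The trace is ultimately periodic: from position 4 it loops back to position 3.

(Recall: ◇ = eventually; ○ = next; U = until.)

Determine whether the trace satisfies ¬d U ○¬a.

Walking from position 0: ○¬a first holds at position 0, and ¬d holds at every earlier position along the way, so ¬d U ○¬a holds.

Holds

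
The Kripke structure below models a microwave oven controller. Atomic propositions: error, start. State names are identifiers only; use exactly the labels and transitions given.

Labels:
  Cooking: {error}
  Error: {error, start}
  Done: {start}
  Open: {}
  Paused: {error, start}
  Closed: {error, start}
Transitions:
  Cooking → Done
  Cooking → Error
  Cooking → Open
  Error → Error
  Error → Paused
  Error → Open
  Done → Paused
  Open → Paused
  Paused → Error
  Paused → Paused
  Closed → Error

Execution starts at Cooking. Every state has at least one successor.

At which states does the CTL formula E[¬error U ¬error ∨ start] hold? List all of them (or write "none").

States satisfying ¬error: {Done, Open}.
States satisfying ¬error ∨ start: {Error, Done, Open, Paused, Closed}.
States satisfying E[¬error U ¬error ∨ start]: {Error, Done, Open, Paused, Closed}.

{Error, Done, Open, Paused, Closed}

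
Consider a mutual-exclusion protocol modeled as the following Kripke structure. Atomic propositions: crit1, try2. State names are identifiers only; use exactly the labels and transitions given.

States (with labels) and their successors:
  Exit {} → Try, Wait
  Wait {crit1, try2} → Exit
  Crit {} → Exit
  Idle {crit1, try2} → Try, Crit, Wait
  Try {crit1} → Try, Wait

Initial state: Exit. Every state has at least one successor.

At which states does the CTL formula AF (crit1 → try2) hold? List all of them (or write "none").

{Exit, Wait, Crit, Idle}

States satisfying crit1 → try2: {Exit, Wait, Crit, Idle}.
States satisfying AF (crit1 → try2): {Exit, Wait, Crit, Idle}.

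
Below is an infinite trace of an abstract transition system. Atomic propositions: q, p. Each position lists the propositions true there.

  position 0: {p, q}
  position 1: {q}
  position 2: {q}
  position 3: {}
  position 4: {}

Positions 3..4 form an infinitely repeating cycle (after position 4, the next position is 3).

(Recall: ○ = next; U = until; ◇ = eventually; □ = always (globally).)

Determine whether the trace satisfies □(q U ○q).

Does not hold

q U ○q must hold at every position from 0 onward. It fails at position 2, so □(q U ○q) is false.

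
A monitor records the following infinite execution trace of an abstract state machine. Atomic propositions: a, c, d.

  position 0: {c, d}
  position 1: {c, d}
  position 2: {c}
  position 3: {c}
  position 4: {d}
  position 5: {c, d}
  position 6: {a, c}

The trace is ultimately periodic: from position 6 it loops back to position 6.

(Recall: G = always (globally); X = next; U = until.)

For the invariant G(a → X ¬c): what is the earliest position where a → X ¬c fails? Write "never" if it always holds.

Check a → X ¬c at each position in order: 0 ✓, 1 ✓, 2 ✓, 3 ✓, 4 ✓, 5 ✓.
At position 6 the labels are {a, c} and the next position 6 has {a, c}, so a → X ¬c is false there. This is the first violation.

6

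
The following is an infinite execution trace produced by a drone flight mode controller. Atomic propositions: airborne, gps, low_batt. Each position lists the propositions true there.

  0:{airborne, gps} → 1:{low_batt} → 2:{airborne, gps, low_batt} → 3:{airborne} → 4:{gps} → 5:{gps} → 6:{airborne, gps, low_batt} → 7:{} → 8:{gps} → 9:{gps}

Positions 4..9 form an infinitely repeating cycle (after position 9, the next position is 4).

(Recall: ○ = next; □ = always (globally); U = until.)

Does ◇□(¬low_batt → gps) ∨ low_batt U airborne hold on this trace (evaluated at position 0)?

Satisfied

□(¬low_batt → gps) is false at every position 0..9, so it never becomes true and ◇□(¬low_batt → gps) fails.
Walking from position 0: airborne first holds at position 0, and low_batt holds at every earlier position along the way, so low_batt U airborne holds.
At position 0: ◇□(¬low_batt → gps) is false; low_batt U airborne is true; so ◇□(¬low_batt → gps) ∨ low_batt U airborne is true.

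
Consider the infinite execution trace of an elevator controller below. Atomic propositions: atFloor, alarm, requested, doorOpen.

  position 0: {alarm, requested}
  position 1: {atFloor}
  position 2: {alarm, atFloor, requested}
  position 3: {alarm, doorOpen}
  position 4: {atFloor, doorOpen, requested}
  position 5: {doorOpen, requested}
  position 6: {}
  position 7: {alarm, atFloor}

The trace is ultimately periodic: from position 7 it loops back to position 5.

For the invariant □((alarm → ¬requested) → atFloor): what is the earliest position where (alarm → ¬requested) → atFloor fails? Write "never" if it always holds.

Check (alarm → ¬requested) → atFloor at each position in order: 0 ✓, 1 ✓, 2 ✓.
At position 3 the labels are {alarm, doorOpen}, so (alarm → ¬requested) → atFloor is false there. This is the first violation.

3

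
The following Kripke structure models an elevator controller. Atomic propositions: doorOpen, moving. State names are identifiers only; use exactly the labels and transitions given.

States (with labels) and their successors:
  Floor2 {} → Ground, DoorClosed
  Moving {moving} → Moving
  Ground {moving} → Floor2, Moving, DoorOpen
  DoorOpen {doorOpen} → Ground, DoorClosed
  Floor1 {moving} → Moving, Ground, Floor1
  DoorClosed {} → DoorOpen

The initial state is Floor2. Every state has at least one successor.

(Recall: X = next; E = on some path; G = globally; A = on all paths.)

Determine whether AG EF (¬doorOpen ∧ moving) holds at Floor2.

States satisfying EF (¬doorOpen ∧ moving): {Floor2, Moving, Ground, DoorOpen, Floor1, DoorClosed}.
States satisfying AG EF (¬doorOpen ∧ moving): {Floor2, Moving, Ground, DoorOpen, Floor1, DoorClosed}.
Every state reachable from Floor2 satisfies EF (¬doorOpen ∧ moving).
Floor2 ∈ Sat(AG EF (¬doorOpen ∧ moving)).

Satisfied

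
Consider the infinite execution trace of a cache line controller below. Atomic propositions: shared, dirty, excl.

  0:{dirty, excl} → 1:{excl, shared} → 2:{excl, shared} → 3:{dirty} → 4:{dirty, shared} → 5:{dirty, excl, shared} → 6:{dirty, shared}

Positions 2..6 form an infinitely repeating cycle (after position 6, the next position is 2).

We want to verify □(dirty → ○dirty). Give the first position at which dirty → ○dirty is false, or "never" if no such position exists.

At position 0 the labels are {dirty, excl} and the next position 1 has {excl, shared}, so dirty → ○dirty is false there. This is the first violation.

0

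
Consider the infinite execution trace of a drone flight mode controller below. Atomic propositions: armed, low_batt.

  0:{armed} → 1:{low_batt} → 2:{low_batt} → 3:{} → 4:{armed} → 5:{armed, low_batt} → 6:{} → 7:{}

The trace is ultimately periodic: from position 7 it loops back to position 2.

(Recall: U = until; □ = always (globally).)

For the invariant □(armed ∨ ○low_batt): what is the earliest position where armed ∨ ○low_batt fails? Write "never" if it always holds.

2

Check armed ∨ ○low_batt at each position in order: 0 ✓, 1 ✓.
At position 2 the labels are {low_batt} and the next position 3 has {}, so armed ∨ ○low_batt is false there. This is the first violation.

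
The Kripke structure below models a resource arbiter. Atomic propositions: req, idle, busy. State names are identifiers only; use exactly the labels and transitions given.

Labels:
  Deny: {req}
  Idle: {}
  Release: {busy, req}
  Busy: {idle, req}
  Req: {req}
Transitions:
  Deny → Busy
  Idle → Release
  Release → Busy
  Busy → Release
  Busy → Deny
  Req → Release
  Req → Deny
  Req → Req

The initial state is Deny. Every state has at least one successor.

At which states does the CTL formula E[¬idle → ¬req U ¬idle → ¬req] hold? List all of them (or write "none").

{Idle, Busy}

States satisfying ¬idle → ¬req: {Idle, Busy}.
States satisfying E[¬idle → ¬req U ¬idle → ¬req]: {Idle, Busy}.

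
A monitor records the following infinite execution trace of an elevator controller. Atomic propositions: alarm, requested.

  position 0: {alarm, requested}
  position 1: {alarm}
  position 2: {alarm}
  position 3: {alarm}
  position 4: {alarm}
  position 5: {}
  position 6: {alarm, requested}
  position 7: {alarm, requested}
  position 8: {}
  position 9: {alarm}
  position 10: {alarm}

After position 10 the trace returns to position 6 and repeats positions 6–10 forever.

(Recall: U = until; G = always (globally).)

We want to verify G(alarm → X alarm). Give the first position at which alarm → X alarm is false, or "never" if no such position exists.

4

Check alarm → X alarm at each position in order: 0 ✓, 1 ✓, 2 ✓, 3 ✓.
At position 4 the labels are {alarm} and the next position 5 has {}, so alarm → X alarm is false there. This is the first violation.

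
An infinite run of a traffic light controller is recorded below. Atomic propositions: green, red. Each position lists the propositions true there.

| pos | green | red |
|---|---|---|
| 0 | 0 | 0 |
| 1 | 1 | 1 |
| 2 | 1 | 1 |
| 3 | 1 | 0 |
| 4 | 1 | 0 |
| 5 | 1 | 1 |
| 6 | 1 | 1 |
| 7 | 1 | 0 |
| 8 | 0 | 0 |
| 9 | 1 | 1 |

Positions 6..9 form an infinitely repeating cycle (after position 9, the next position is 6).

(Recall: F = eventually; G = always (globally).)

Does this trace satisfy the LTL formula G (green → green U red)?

green → green U red must hold at every position from 0 onward. It fails at position 7, so G (green → green U red) is false.
Positions where green holds: 1, 2, 3, 4, 5, 6, 7, 9.
Check green U red at each: 1→ok, 2→ok, 3→ok, 4→ok, 5→ok, 6→ok, 7→fails, 9→ok.

No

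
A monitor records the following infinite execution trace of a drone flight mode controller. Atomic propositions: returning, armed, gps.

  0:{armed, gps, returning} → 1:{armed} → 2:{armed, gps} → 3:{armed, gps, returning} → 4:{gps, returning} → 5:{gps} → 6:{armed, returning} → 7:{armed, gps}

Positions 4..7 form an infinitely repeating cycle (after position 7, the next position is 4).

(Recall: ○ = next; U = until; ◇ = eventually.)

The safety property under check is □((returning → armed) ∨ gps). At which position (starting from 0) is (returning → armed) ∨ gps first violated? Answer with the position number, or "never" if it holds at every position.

(returning → armed) ∨ gps holds at every position 0..7, and those are all the positions the trace ever visits, so the invariant □((returning → armed) ∨ gps) is never violated.

never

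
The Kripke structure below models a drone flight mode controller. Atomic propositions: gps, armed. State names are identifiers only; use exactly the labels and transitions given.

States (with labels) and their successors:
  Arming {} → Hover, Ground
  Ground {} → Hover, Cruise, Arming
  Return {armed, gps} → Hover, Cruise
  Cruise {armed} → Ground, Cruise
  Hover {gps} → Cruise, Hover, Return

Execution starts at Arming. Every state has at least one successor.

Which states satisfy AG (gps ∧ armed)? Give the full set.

States satisfying gps ∧ armed: {Return}.
States satisfying AG (gps ∧ armed): ∅.

none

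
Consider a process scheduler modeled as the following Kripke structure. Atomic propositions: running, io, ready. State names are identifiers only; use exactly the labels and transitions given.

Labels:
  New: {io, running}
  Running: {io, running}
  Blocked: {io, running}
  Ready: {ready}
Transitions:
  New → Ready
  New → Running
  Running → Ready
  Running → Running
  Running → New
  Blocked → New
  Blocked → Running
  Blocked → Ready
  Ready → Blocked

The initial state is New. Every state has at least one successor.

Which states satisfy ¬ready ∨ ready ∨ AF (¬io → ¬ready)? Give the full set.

States satisfying ¬ready: {New, Running, Blocked}.
States satisfying ¬ready ∨ ready: {New, Running, Blocked, Ready}.
States satisfying ¬io → ¬ready: {New, Running, Blocked}.
States satisfying AF (¬io → ¬ready): {New, Running, Blocked, Ready}.
States satisfying ¬ready ∨ ready ∨ AF (¬io → ¬ready): {New, Running, Blocked, Ready}.

{New, Running, Blocked, Ready}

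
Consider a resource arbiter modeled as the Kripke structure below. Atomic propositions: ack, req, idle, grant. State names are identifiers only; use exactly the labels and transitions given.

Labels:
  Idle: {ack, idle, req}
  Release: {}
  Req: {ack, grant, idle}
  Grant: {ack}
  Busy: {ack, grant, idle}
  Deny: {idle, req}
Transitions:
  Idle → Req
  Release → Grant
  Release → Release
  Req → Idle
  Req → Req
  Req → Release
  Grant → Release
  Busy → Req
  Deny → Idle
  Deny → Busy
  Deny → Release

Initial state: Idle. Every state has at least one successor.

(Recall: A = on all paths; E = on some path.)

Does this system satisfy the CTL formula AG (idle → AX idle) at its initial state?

States satisfying idle → AX idle: {Idle, Release, Grant, Busy}.
States satisfying AG (idle → AX idle): {Release, Grant}.
Req is reachable from Idle and violates idle → AX idle, so AG fails at Idle.
Idle ∉ Sat(AG (idle → AX idle)).

Does not hold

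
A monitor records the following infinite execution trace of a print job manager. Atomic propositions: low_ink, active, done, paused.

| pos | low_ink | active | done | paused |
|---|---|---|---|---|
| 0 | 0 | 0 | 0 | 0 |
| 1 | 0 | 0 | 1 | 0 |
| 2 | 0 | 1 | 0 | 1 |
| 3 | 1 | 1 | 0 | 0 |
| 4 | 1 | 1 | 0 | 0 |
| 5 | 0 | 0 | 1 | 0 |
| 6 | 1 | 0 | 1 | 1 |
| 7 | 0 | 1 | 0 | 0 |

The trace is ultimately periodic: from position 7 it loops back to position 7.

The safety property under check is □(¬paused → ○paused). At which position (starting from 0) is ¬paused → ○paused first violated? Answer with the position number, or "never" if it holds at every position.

At position 0 the labels are {} and the next position 1 has {done}, so ¬paused → ○paused is false there. This is the first violation.

0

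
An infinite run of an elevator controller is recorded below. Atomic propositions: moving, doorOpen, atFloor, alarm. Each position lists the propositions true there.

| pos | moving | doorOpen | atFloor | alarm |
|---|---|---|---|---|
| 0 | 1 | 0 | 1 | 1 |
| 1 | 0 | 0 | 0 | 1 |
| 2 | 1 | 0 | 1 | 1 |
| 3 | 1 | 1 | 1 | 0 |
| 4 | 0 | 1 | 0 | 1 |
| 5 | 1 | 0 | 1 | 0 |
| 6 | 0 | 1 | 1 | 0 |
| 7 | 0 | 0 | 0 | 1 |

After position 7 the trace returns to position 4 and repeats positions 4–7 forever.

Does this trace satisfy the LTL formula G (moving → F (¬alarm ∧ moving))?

moving → F (¬alarm ∧ moving) holds at every position 0..7, and those are all positions ever visited, so G (moving → F (¬alarm ∧ moving)) holds.
Positions where moving holds: 0, 2, 3, 5.
Check F (¬alarm ∧ moving) at each: 0→ok, 2→ok, 3→ok, 5→ok.

Yes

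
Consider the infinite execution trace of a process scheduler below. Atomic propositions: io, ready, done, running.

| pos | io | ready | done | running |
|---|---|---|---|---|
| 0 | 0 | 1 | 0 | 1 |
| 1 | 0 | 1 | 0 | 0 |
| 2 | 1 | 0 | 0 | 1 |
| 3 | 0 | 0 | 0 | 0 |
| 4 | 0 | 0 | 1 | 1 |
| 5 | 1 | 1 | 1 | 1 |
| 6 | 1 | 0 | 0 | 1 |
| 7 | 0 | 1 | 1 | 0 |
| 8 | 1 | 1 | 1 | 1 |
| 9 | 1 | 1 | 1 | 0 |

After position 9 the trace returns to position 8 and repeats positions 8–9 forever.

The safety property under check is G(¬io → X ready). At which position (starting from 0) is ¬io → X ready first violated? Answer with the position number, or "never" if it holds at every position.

1

Check ¬io → X ready at each position in order: 0 ✓.
At position 1 the labels are {ready} and the next position 2 has {io, running}, so ¬io → X ready is false there. This is the first violation.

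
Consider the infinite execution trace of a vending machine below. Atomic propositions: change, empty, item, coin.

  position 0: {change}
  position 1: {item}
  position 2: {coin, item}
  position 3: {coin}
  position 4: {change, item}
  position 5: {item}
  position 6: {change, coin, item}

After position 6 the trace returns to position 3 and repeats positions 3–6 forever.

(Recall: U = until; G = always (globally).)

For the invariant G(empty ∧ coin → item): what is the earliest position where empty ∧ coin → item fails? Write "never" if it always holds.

never

empty ∧ coin → item holds at every position 0..6, and those are all the positions the trace ever visits, so the invariant G(empty ∧ coin → item) is never violated.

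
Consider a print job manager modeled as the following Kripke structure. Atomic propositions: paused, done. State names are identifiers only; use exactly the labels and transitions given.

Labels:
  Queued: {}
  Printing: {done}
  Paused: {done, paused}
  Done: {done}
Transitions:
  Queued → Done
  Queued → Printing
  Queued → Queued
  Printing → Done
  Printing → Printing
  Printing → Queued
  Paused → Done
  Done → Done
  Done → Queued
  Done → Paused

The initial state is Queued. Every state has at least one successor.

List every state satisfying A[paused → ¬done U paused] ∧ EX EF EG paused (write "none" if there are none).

none

States satisfying paused → ¬done: {Queued, Printing, Done}.
States satisfying paused: {Paused}.
States satisfying A[paused → ¬done U paused]: {Paused}.
States satisfying EF EG paused: ∅.
States satisfying EX EF EG paused: ∅.
States satisfying A[paused → ¬done U paused] ∧ EX EF EG paused: ∅.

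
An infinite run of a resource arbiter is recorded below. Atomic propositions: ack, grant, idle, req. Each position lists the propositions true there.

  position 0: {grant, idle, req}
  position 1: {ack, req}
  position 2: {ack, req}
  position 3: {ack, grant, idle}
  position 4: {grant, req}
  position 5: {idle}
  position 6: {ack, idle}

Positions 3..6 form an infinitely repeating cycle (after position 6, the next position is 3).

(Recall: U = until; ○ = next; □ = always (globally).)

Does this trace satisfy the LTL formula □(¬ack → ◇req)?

¬ack → ◇req holds at every position 0..6, and those are all positions ever visited, so □(¬ack → ◇req) holds.
Positions where ¬ack holds: 0, 4, 5.
Check ◇req at each: 0→ok, 4→ok, 5→ok.

Holds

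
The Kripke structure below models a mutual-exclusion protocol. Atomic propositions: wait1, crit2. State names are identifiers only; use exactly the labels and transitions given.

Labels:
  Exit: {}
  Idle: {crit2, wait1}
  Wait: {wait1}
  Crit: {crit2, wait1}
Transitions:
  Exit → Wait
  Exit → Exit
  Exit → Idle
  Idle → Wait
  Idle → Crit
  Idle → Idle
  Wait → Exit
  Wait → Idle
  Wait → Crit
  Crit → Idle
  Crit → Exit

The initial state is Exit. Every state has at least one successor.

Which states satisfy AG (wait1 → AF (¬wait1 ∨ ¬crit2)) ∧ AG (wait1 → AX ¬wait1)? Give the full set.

none

States satisfying wait1 → AF (¬wait1 ∨ ¬crit2): {Exit, Wait}.
States satisfying AG (wait1 → AF (¬wait1 ∨ ¬crit2)): ∅.
States satisfying wait1 → AX ¬wait1: {Exit}.
States satisfying AG (wait1 → AX ¬wait1): ∅.
States satisfying AG (wait1 → AF (¬wait1 ∨ ¬crit2)) ∧ AG (wait1 → AX ¬wait1): ∅.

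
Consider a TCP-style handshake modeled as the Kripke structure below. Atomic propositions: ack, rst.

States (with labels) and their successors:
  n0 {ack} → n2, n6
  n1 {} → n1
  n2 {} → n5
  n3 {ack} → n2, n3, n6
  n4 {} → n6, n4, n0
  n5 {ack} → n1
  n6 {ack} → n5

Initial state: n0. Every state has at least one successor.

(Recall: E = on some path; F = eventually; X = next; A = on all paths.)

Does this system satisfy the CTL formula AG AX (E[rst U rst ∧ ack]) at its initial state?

States satisfying AX (E[rst U rst ∧ ack]): ∅.
States satisfying AG AX (E[rst U rst ∧ ack]): ∅.
n0 is reachable from n0 and violates AX (E[rst U rst ∧ ack]), so AG fails at n0.
n0 ∉ Sat(AG AX (E[rst U rst ∧ ack])).

Violated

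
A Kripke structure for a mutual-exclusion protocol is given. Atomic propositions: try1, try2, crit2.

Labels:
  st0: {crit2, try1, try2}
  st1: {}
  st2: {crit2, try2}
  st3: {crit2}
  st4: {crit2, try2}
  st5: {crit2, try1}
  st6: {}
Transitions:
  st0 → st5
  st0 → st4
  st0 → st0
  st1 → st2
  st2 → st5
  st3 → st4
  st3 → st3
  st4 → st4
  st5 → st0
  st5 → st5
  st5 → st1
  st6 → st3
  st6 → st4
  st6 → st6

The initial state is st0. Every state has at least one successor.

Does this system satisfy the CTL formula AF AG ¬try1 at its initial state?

States satisfying AG ¬try1: {st3, st4, st6}.
States satisfying AF AG ¬try1: {st3, st4, st6}.
There is a path from st0 along which AG ¬try1 never holds.
st0 ∉ Sat(AF AG ¬try1).

No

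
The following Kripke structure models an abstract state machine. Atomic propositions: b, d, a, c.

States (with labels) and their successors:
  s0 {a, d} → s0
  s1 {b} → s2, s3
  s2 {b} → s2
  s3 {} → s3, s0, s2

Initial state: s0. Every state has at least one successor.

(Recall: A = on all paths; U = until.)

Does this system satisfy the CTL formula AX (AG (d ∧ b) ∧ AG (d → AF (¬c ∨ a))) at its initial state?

Does not hold

States satisfying AG (d ∧ b) ∧ AG (d → AF (¬c ∨ a)): ∅.
States satisfying AX (AG (d ∧ b) ∧ AG (d → AF (¬c ∨ a))): ∅.
s0 ∉ Sat(AX (AG (d ∧ b) ∧ AG (d → AF (¬c ∨ a)))).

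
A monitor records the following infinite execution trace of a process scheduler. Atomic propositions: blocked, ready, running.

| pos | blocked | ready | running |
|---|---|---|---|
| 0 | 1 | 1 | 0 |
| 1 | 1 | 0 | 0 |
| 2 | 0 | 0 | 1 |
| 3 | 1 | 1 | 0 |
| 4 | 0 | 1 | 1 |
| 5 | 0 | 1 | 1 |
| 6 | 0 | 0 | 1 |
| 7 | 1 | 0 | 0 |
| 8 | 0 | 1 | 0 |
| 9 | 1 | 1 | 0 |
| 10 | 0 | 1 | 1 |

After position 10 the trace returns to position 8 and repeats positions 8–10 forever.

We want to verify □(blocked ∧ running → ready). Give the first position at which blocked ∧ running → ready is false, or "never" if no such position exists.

never

blocked ∧ running → ready holds at every position 0..10, and those are all the positions the trace ever visits, so the invariant □(blocked ∧ running → ready) is never violated.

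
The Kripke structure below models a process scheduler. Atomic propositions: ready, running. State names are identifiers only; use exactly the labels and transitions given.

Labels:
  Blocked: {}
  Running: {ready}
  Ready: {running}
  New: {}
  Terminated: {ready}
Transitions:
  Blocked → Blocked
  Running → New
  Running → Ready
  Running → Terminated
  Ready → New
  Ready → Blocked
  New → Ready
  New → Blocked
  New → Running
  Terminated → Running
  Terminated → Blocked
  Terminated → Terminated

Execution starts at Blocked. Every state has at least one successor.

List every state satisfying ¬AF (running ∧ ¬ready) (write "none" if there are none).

States satisfying running ∧ ¬ready: {Ready}.
States satisfying AF (running ∧ ¬ready): {Ready}.
States satisfying ¬AF (running ∧ ¬ready): {Blocked, Running, New, Terminated}.

{Blocked, Running, New, Terminated}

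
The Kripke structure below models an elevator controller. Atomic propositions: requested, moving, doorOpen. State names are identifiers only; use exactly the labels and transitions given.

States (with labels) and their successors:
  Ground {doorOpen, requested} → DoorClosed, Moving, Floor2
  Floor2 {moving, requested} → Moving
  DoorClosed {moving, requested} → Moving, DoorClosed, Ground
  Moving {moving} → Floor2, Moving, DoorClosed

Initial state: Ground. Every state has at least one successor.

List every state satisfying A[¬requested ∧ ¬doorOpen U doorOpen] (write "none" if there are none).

States satisfying ¬requested ∧ ¬doorOpen: {Moving}.
States satisfying doorOpen: {Ground}.
States satisfying A[¬requested ∧ ¬doorOpen U doorOpen]: {Ground}.

{Ground}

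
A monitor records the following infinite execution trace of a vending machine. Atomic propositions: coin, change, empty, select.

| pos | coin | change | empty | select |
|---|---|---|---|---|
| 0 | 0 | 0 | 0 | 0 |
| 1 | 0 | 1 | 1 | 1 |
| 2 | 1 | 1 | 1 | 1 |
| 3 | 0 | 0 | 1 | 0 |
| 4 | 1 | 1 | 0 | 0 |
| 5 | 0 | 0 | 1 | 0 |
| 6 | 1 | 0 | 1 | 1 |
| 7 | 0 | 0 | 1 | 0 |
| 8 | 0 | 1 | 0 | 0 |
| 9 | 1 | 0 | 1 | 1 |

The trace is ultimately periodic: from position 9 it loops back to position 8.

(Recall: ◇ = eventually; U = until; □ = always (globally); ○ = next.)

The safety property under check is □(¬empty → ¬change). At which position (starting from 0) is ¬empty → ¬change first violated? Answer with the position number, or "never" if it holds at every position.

4

Check ¬empty → ¬change at each position in order: 0 ✓, 1 ✓, 2 ✓, 3 ✓.
At position 4 the labels are {change, coin}, so ¬empty → ¬change is false there. This is the first violation.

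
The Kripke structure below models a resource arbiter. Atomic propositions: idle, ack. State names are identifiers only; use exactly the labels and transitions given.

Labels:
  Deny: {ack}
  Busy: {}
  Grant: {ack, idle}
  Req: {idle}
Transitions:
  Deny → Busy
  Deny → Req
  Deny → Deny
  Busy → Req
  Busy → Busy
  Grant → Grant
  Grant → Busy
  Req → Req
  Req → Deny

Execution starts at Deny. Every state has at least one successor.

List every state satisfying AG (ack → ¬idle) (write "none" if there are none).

{Deny, Busy, Req}

States satisfying ack → ¬idle: {Deny, Busy, Req}.
States satisfying AG (ack → ¬idle): {Deny, Busy, Req}.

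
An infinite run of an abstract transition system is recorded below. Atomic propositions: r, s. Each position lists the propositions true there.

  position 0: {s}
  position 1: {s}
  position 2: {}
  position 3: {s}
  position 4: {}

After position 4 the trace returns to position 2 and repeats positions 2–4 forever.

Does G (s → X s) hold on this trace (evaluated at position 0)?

Does not hold

s → X s must hold at every position from 0 onward. It fails at position 1, so G (s → X s) is false.
Positions where s holds: 0, 1, 3.
Check X s at each: 0→ok, 1→fails, 3→fails.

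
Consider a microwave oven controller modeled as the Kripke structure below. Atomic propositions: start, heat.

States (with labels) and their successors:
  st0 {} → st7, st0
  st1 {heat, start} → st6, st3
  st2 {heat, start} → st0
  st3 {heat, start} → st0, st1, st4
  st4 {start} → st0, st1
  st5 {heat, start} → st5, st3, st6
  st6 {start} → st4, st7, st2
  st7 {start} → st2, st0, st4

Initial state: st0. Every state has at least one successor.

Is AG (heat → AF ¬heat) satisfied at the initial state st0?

States satisfying heat → AF ¬heat: {st0, st2, st4, st6, st7}.
States satisfying AG (heat → AF ¬heat): ∅.
st1 is reachable from st0 and violates heat → AF ¬heat, so AG fails at st0.
st0 ∉ Sat(AG (heat → AF ¬heat)).

Violated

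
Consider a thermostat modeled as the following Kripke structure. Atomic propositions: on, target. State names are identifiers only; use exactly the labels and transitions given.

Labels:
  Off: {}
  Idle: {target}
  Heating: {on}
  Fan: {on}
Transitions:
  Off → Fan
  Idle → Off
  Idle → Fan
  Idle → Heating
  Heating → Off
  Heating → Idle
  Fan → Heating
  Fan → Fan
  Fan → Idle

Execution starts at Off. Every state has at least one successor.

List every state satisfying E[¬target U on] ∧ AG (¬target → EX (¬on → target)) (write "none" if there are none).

{Off, Heating, Fan}

States satisfying ¬target: {Off, Heating, Fan}.
States satisfying on: {Heating, Fan}.
States satisfying E[¬target U on]: {Off, Heating, Fan}.
States satisfying ¬target → EX (¬on → target): {Off, Idle, Heating, Fan}.
States satisfying AG (¬target → EX (¬on → target)): {Off, Idle, Heating, Fan}.
States satisfying E[¬target U on] ∧ AG (¬target → EX (¬on → target)): {Off, Heating, Fan}.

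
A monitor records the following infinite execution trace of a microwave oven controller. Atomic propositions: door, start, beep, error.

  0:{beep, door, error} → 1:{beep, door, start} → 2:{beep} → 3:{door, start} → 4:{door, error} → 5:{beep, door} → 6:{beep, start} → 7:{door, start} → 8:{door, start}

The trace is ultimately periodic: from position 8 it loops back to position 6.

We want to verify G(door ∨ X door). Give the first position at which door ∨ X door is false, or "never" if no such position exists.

door ∨ X door holds at every position 0..8, and those are all the positions the trace ever visits, so the invariant G(door ∨ X door) is never violated.

never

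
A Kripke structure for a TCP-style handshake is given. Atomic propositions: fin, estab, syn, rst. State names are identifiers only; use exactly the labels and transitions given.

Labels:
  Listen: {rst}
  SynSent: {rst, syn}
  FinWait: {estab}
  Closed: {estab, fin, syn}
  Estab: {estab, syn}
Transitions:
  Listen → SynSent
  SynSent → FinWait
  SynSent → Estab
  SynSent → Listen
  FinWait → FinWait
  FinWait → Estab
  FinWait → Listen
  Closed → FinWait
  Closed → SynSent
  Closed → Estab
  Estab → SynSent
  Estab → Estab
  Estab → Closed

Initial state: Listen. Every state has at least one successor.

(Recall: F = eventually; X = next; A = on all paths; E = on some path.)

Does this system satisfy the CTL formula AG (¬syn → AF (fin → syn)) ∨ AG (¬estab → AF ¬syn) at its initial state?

Yes

States satisfying ¬syn → AF (fin → syn): {Listen, SynSent, FinWait, Closed, Estab}.
States satisfying AG (¬syn → AF (fin → syn)): {Listen, SynSent, FinWait, Closed, Estab}.
States satisfying ¬estab → AF ¬syn: {Listen, FinWait, Closed, Estab}.
States satisfying AG (¬estab → AF ¬syn): ∅.
States satisfying AG (¬syn → AF (fin → syn)) ∨ AG (¬estab → AF ¬syn): {Listen, SynSent, FinWait, Closed, Estab}.
Listen ∈ Sat(AG (¬syn → AF (fin → syn)) ∨ AG (¬estab → AF ¬syn)).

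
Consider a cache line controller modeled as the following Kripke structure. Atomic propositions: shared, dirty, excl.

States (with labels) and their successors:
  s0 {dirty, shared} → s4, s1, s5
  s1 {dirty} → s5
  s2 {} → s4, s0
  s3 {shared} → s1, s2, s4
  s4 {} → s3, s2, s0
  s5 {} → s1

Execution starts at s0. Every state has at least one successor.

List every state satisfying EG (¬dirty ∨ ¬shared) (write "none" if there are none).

States satisfying ¬dirty ∨ ¬shared: {s1, s2, s3, s4, s5}.
States satisfying EG (¬dirty ∨ ¬shared): {s1, s2, s3, s4, s5}.

{s1, s2, s3, s4, s5}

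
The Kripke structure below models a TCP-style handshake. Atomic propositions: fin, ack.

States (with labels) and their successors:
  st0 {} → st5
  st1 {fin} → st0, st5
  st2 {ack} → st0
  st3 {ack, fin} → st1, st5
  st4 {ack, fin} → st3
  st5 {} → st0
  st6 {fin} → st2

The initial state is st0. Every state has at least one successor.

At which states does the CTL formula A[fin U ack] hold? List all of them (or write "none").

{st2, st3, st4, st6}

States satisfying fin: {st1, st3, st4, st6}.
States satisfying ack: {st2, st3, st4}.
States satisfying A[fin U ack]: {st2, st3, st4, st6}.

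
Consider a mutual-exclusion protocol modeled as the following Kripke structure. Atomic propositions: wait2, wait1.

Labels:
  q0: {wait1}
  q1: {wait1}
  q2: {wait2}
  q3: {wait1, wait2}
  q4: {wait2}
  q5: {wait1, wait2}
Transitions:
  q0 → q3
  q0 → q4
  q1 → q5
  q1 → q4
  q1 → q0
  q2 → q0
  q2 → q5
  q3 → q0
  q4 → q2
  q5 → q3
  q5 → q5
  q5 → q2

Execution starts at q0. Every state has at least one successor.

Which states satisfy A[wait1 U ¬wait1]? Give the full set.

States satisfying wait1: {q0, q1, q3, q5}.
States satisfying ¬wait1: {q2, q4}.
States satisfying A[wait1 U ¬wait1]: {q2, q4}.

{q2, q4}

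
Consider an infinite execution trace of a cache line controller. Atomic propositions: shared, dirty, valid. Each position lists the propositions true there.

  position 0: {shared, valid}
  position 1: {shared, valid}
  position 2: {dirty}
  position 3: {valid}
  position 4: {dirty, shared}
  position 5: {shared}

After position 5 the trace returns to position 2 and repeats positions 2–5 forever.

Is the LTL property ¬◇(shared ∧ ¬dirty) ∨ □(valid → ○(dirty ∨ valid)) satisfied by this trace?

valid → ○(dirty ∨ valid) holds at every position 0..5, and those are all positions ever visited, so □(valid → ○(dirty ∨ valid)) holds.
Positions where valid holds: 0, 1, 3.
Check ○(dirty ∨ valid) at each: 0→ok, 1→ok, 3→ok.
At position 0: ¬◇(shared ∧ ¬dirty) is false; □(valid → ○(dirty ∨ valid)) is true; so ¬◇(shared ∧ ¬dirty) ∨ □(valid → ○(dirty ∨ valid)) is true.

Holds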